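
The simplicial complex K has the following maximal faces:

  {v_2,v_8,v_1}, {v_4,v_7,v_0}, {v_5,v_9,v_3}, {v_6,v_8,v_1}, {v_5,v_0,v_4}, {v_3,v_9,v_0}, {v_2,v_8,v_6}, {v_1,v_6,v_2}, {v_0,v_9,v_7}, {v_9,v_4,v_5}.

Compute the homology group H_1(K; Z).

We work with the vertex ordering v_0 < v_1 < v_2 < v_3 < v_4 < v_5 < v_6 < v_7 < v_8 < v_9. The simplices of K, each written with vertices in increasing order, are:

  0-simplices (10): [v_0], [v_1], [v_2], [v_3], [v_4], [v_5], [v_6], [v_7], [v_8], [v_9]
  1-simplices (18): (18 of them)
  2-simplices (10): [v_0,v_3,v_9], [v_0,v_4,v_5], [v_0,v_4,v_7], [v_0,v_7,v_9], [v_1,v_2,v_6], [v_1,v_2,v_8], [v_1,v_6,v_8], [v_2,v_6,v_8], [v_3,v_5,v_9], [v_4,v_5,v_9]

so the chain groups are C_0 ≅ Z^10, C_1 ≅ Z^18, C_2 ≅ Z^10.

∂_1: C_1 → C_0 is given by ∂[p,q] = [q] − [p]. For instance
  ∂[v_7,v_9] = [v_9] − [v_7].
The 10×18 boundary matrix has rank 8 and Smith normal form diag(1,1,1,1,1,1,1,1).

Boundary ∂_2: C_2 → C_1 maps a triangle to the signed sum of its edges. For instance
  ∂[v_1,v_6,v_8] = [v_6,v_8] − [v_1,v_8] + [v_1,v_6],
  ∂[v_0,v_3,v_9] = [v_3,v_9] − [v_0,v_9] + [v_0,v_3].
The 18×10 boundary matrix has rank 9 and Smith normal form diag(1,1,1,1,1,1,1,1,1).

From H_k ≅ ker(∂_k) / im(∂_{k+1}) we obtain:

  H_1: rank ker ∂_1 − rank ∂_2 = (18 − 8) − 9 = 1, and the invariant factors of ∂_2 are all 1, so H_1 = Z.

(K is a triangulation of the disjoint union of the 2-sphere S^2 and the cylinder S^1 x I.)

H_1 = Z.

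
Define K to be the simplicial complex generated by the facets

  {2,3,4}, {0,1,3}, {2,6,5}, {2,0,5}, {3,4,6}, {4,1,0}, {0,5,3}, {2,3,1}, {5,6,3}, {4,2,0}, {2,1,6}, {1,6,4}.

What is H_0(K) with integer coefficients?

H_0 ≅ Z.

Fix the vertex order 0 < 1 < 2 < 3 < 4 < 5 < 6 and write every simplex with vertices in increasing order. Then dim K = 2 and the simplices of K are:

  0-simplices (7): [0], [1], [2], [3], [4], [5], [6]
  1-simplices (18): [0,1], [0,2], [0,3], [0,4], [0,5], [1,2], [1,3], [1,4], [1,6], [2,3], [2,4], [2,5], [2,6], [3,4], [3,5], [3,6], [4,6], [5,6]
  2-simplices (12): [0,1,3], [0,1,4], [0,2,4], [0,2,5], [0,3,5], [1,2,3], [1,2,6], [1,4,6], [2,3,4], [2,5,6], [3,4,6], [3,5,6]

Hence C_0 ≅ Z^7, C_1 ≅ Z^18, C_2 ≅ Z^12.

The boundary map ∂_1: C_1 → C_0 maps an edge to its endpoints' difference, ∂[p,q] = q − p. For instance
  ∂[5,6] = [6] − [5].
The resulting 7×18 matrix has rank 6, and its Smith normal form has invariant factors (1,1,1,1,1,1).

The boundary map ∂_2: C_2 → C_1 maps a triangle to the signed sum of its edges. For instance
  ∂[0,1,4] = [1,4] − [0,4] + [0,1],
  ∂[0,2,5] = [2,5] − [0,5] + [0,2].
This gives a 18×12 integer matrix of rank 12; reducing to Smith normal form yields diagonal entries (1,1,1,1,1,1,1,1,1,1,1,2).

From H_k ≅ ker(∂_k) / im(∂_{k+1}) we obtain:

  H_0: rank C_0 − rank ∂_1 = 7 − 6 = 1, and the invariant factors of ∂_1 are all 1, so H_0 = Z.

(K is a triangulation of the real projective plane RP^2.)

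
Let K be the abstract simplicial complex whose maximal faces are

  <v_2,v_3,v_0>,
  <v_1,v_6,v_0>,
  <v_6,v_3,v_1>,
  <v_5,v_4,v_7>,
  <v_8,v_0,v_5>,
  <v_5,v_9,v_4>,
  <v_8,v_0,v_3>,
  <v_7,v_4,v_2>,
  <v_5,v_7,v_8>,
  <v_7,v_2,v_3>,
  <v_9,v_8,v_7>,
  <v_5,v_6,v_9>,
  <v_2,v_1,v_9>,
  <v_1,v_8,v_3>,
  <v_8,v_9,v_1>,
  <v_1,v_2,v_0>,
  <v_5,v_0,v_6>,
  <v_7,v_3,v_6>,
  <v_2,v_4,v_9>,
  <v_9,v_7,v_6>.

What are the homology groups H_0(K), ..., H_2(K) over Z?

H_0 = Z,  H_1 = Z ⊕ Z_2,  H_2 = 0.

Take the total order v_0 < v_1 < v_2 < v_3 < v_4 < v_5 < v_6 < v_7 < v_8 < v_9 on the vertex set. Then K (dimension 2) consists of the simplices:

  0-simplices (10): [v_0], [v_1], [v_2], [v_3], [v_4], [v_5], [v_6], [v_7], [v_8], [v_9]
  1-simplices (30): (30 of them)
  2-simplices (20): (20 of them)

so the chain groups are C_0 ≅ Z^10, C_1 ≅ Z^30, C_2 ≅ Z^20.

The boundary map ∂_1: C_1 → C_0 maps an edge to its endpoints' difference, ∂[p,q] = q − p.
This gives a 10×30 integer matrix of rank 9; reducing to Smith normal form yields diagonal entries (1,1,1,1,1,1,1,1,1).

The boundary map ∂_2: C_2 → C_1 acts by ∂[p,q,r] = [q,r] − [p,r] + [p,q]. For instance
  ∂[v_1,v_8,v_9] = [v_8,v_9] − [v_1,v_9] + [v_1,v_8],
  ∂[v_0,v_1,v_6] = [v_1,v_6] − [v_0,v_6] + [v_0,v_1].
The 30×20 boundary matrix has rank 20 and Smith normal form diag(1,1,1,1,1,1,1,1,1,1,1,1,1,1,1,1,1,1,1,2).

Now H_k = ker ∂_k / im ∂_{k+1}, so:

  H_0: rank C_0 − rank ∂_1 = 10 − 9 = 1, and the invariant factors of ∂_1 are all 1, so H_0 ≅ Z.
  H_1: rank ker ∂_1 − rank ∂_2 = (30 − 9) − 20 = 1, and ∂_2 has invariant factor 2 > 1, so H_1 ≅ Z ⊕ Z_2.
  H_2: rank ker ∂_2 − rank ∂_3 = (20 − 20) − 0 = 0, and there is no ∂_3, so H_2 ≅ 0.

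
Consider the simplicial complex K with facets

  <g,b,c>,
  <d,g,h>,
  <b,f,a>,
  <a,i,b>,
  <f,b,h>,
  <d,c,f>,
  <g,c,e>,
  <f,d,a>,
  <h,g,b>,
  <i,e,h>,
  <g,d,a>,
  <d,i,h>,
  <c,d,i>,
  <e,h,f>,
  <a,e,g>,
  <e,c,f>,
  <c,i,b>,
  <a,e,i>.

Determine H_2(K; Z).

H_2 ≅ Z.

K has 9 vertices, 27 edges, 18 triangles.
rank ∂_2 = 17, rank ∂_3 = 0 ⇒ b_2 = 18 − 17 − 0 = 1. So H_2 = Z.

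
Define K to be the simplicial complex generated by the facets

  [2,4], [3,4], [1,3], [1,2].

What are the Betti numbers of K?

b_0 = 1, b_1 = 1.

Order the vertices as 1 < 2 < 3 < 4. Listing each simplex with vertices in this order, K has dimension 1 with simplices:

  0-simplices (4): [1], [2], [3], [4]
  1-simplices (4): [1,2], [1,3], [2,4], [3,4]

Hence C_0 ≅ Z^4, C_1 ≅ Z^4.

∂_1: C_1 → C_0 maps an edge to its endpoints' difference, ∂[p,q] = q − p. For instance
  ∂[1,3] = [3] − [1].
This gives a 4×4 integer matrix of rank 3; reducing to Smith normal form yields diagonal entries (1,1,1).

From H_k ≅ ker(∂_k) / im(∂_{k+1}) we obtain:

  H_0: rank C_0 − rank ∂_1 = 4 − 3 = 1, and the invariant factors of ∂_1 are all 1, so H_0 ≅ Z.
  H_1: rank ker ∂_1 − rank ∂_2 = (4 − 3) − 0 = 1, and there is no ∂_2, so H_1 ≅ Z.

As a check, the Euler characteristic is 4 − 4 = 0, which agrees with 1 − 1 = 0.
(K is a triangulation of the circle S^1.)

Hence the Betti numbers are b_0 = 1, b_1 = 1.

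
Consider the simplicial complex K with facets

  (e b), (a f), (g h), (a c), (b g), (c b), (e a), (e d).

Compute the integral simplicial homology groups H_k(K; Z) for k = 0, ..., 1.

H_0 ≅ Z,  H_1 ≅ Z.

Order the vertices as a < b < c < d < e < f < g < h. Listing each simplex with vertices in this order, K has dimension 1 with simplices:

  0-simplices (8): a, b, c, d, e, f, g, h
  1-simplices (8): ac, ae, af, bc, be, bg, de, gh

so the chain groups are C_0 ≅ Z^8, C_1 ≅ Z^8.

∂_1: C_1 → C_0 maps an edge to its endpoints' difference, ∂[p,q] = q − p. For instance
  ∂ac = c − a.
The resulting 8×8 matrix has rank 7, and its Smith normal form has invariant factors (1,1,1,1,1,1,1).

Now H_k = ker ∂_k / im ∂_{k+1}, so:

  H_0: rank C_0 − rank ∂_1 = 8 − 7 = 1, and the invariant factors of ∂_1 are all 1, so H_0 ≅ Z.
  H_1: rank ker ∂_1 − rank ∂_2 = (8 − 7) − 0 = 1, and there is no ∂_2, so H_1 ≅ Z.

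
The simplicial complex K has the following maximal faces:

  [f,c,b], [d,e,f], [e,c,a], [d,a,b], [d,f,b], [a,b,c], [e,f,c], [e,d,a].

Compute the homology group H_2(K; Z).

Fix the vertex order a < b < c < d < e < f and write every simplex with vertices in increasing order. Then dim K = 2 and the simplices of K are:

  0-simplices (6): a, b, c, d, e, f
  1-simplices (12): ab, ac, ad, ae, bc, bd, bf, ce, cf, de, df, ef
  2-simplices (8): abc, abd, ace, ade, bcf, bdf, cef, def

Hence C_0 ≅ Z^6, C_1 ≅ Z^12, C_2 ≅ Z^8.

The boundary map ∂_1: C_1 → C_0 is given by ∂[p,q] = [q] − [p]. For instance
  ∂ae = e − a.
The resulting 6×12 matrix has rank 5, and its Smith normal form has invariant factors (1,1,1,1,1).

The boundary map ∂_2: C_2 → C_1 maps a triangle to the signed sum of its edges. For instance
  ∂abd = bd − ad + ab,
  ∂cef = ef − cf + ce.
The resulting 12×8 matrix has rank 7, and its Smith normal form has invariant factors (1,1,1,1,1,1,1).

Reading off H_k = ker ∂_k / im ∂_{k+1}:

  H_2: rank ker ∂_2 − rank ∂_3 = (8 − 7) − 0 = 1, and there is no ∂_3, so H_2 ≅ Z.

H_2 ≅ Z.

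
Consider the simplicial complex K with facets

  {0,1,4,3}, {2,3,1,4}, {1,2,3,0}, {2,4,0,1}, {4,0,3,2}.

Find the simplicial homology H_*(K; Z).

Fix the vertex order 0 < 1 < 2 < 3 < 4 and write every simplex with vertices in increasing order. Then dim K = 3 and the simplices of K are:

  0-simplices (5): [0], [1], [2], [3], [4]
  1-simplices (10): [0,1], [0,2], [0,3], [0,4], [1,2], [1,3], [1,4], [2,3], [2,4], [3,4]
  2-simplices (10): [0,1,2], [0,1,3], [0,1,4], [0,2,3], [0,2,4], [0,3,4], [1,2,3], [1,2,4], [1,3,4], [2,3,4]
  3-simplices (5): [0,1,2,3], [0,1,2,4], [0,1,3,4], [0,2,3,4], [1,2,3,4]

Hence C_0 ≅ Z^5, C_1 ≅ Z^10, C_2 ≅ Z^10, C_3 ≅ Z^5.

∂_1: C_1 → C_0 maps an edge to its endpoints' difference, ∂[p,q] = q − p. For instance
  ∂[1,4] = [4] − [1].
The resulting 5×10 matrix has rank 4, and its Smith normal form has invariant factors (1,1,1,1).

Boundary ∂_2: C_2 → C_1 acts by ∂[p,q,r] = [q,r] − [p,r] + [p,q]. For instance
  ∂[1,3,4] = [3,4] − [1,4] + [1,3],
  ∂[1,2,4] = [2,4] − [1,4] + [1,2].
As a 10×10 matrix over Z this has rank 6, with invariant factors (1,1,1,1,1,1).

The boundary map ∂_3: C_3 → C_2 sends each 3-simplex σ to the alternating sum Σ_i (−1)^i (σ with its i-th vertex removed). For instance
  ∂[0,1,3,4] = [1,3,4] − [0,3,4] + [0,1,4] − [0,1,3],
  ∂[0,2,3,4] = [2,3,4] − [0,3,4] + [0,2,4] − [0,2,3].
This gives a 10×5 integer matrix of rank 4; reducing to Smith normal form yields diagonal entries (1,1,1,1).

From H_k ≅ ker(∂_k) / im(∂_{k+1}) we obtain:

  H_0: rank C_0 − rank ∂_1 = 5 − 4 = 1, and the invariant factors of ∂_1 are all 1, so H_0 ≅ Z.
  H_1: rank ker ∂_1 − rank ∂_2 = (10 − 4) − 6 = 0, and the invariant factors of ∂_2 are all 1, so H_1 ≅ 0.
  H_2: rank ker ∂_2 − rank ∂_3 = (10 − 6) − 4 = 0, and the invariant factors of ∂_3 are all 1, so H_2 ≅ 0.
  H_3: rank ker ∂_3 − rank ∂_4 = (5 − 4) − 0 = 1, and there is no ∂_4, so H_3 ≅ Z.

(K is a triangulation of the 3-sphere S^3.)

H_0 = Z,  H_1 = 0,  H_2 = 0,  H_3 = Z.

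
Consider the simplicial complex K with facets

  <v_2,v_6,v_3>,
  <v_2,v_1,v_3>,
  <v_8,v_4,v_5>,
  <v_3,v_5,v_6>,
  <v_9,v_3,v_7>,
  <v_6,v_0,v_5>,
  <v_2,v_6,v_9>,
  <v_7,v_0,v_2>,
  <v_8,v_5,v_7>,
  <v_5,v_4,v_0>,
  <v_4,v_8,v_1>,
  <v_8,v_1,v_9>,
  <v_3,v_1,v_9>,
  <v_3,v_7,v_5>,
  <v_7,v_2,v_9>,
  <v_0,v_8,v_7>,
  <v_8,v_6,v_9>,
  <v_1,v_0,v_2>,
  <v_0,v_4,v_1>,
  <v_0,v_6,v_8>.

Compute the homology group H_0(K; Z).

Order the vertices as v_0 < v_1 < v_2 < v_3 < v_4 < v_5 < v_6 < v_7 < v_8 < v_9. Listing each simplex with vertices in this order, K has dimension 2 with simplices:

  0-simplices (10): [v_0], [v_1], [v_2], [v_3], [v_4], [v_5], [v_6], [v_7], [v_8], [v_9]
  1-simplices (30): (30 of them)
  2-simplices (20): (20 of them)

Hence C_0 ≅ Z^10, C_1 ≅ Z^30, C_2 ≅ Z^20.

Boundary ∂_1: C_1 → C_0 sends each edge [p,q] (with p < q) to q − p.
As a 10×30 matrix over Z this has rank 9, with invariant factors (1,1,1,1,1,1,1,1,1).

The boundary map ∂_2: C_2 → C_1 acts by ∂[p,q,r] = [q,r] − [p,r] + [p,q]. For instance
  ∂[v_1,v_4,v_8] = [v_4,v_8] − [v_1,v_8] + [v_1,v_4],
  ∂[v_6,v_8,v_9] = [v_8,v_9] − [v_6,v_9] + [v_6,v_8].
The resulting 30×20 matrix has rank 20, and its Smith normal form has invariant factors (1,1,1,1,1,1,1,1,1,1,1,1,1,1,1,1,1,1,1,2).

Computing H_k = (kernel of ∂_k) / (image of ∂_{k+1}):

  H_0: rank C_0 − rank ∂_1 = 10 − 9 = 1, and the invariant factors of ∂_1 are all 1, so H_0 = Z.

(K is a triangulation of the Klein bottle.)

H_0 ≅ Z.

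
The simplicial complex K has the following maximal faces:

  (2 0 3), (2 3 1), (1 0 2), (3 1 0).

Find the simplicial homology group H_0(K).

H_0 ≅ Z.

Fix the vertex order 0 < 1 < 2 < 3 and write every simplex with vertices in increasing order. Then dim K = 2 and the simplices of K are:

  0-simplices (4): [0], [1], [2], [3]
  1-simplices (6): [0,1], [0,2], [0,3], [1,2], [1,3], [2,3]
  2-simplices (4): [0,1,2], [0,1,3], [0,2,3], [1,2,3]

so the chain groups are C_0 ≅ Z^4, C_1 ≅ Z^6, C_2 ≅ Z^4.

∂_1: C_1 → C_0 maps an edge to its endpoints' difference, ∂[p,q] = q − p.
This gives a 4×6 integer matrix of rank 3; reducing to Smith normal form yields diagonal entries (1,1,1).

The boundary map ∂_2: C_2 → C_1 maps a triangle to the signed sum of its edges. For instance
  ∂[1,2,3] = [2,3] − [1,3] + [1,2],
  ∂[0,1,2] = [1,2] − [0,2] + [0,1].
As a 6×4 matrix over Z this has rank 3, with invariant factors (1,1,1).

Reading off H_k = ker ∂_k / im ∂_{k+1}:

  H_0: rank C_0 − rank ∂_1 = 4 − 3 = 1, and the invariant factors of ∂_1 are all 1, so H_0 = Z.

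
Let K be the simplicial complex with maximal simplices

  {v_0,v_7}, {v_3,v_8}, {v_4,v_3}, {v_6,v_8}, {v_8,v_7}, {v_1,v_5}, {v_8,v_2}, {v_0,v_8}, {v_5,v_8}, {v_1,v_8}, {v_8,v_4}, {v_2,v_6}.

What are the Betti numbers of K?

b_0 = 1, b_1 = 4.

Take the total order v_0 < v_1 < v_2 < v_3 < v_4 < v_5 < v_6 < v_7 < v_8 on the vertex set. Then K (dimension 1) consists of the simplices:

  0-simplices (9): [v_0], [v_1], [v_2], [v_3], [v_4], [v_5], [v_6], [v_7], [v_8]
  1-simplices (12): [v_0,v_7], [v_0,v_8], [v_1,v_5], [v_1,v_8], [v_2,v_6], [v_2,v_8], [v_3,v_4], [v_3,v_8], [v_4,v_8], [v_5,v_8], [v_6,v_8], [v_7,v_8]

Hence C_0 ≅ Z^9, C_1 ≅ Z^12.

The boundary map ∂_1: C_1 → C_0 maps an edge to its endpoints' difference, ∂[p,q] = q − p.
The resulting 9×12 matrix has rank 8, and its Smith normal form has invariant factors (1,1,1,1,1,1,1,1).

From H_k ≅ ker(∂_k) / im(∂_{k+1}) we obtain:

  H_0: rank C_0 − rank ∂_1 = 9 − 8 = 1, and the invariant factors of ∂_1 are all 1, so H_0 ≅ Z.
  H_1: rank ker ∂_1 − rank ∂_2 = (12 − 8) − 0 = 4, and there is no ∂_2, so H_1 ≅ Z^4.

Hence the Betti numbers are b_0 = 1, b_1 = 4.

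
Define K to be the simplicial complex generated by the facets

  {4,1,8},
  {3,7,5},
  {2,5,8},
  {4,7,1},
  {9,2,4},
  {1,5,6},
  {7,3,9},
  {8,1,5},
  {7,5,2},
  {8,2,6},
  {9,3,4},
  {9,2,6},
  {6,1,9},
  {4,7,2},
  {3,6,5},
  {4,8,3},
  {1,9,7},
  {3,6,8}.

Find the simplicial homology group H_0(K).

K has 9 vertices, 27 edges, 18 triangles.
rank ∂_0 = 0, rank ∂_1 = 8 ⇒ b_0 = 9 − 0 − 8 = 1; all invariant factors of ∂_1 are 1 so no torsion. So H_0 ≅ Z.

H_0 ≅ Z.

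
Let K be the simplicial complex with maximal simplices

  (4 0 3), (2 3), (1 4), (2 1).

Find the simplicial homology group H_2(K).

We work with the vertex ordering 0 < 1 < 2 < 3 < 4. The simplices of K, each written with vertices in increasing order, are:

  0-simplices (5): [0], [1], [2], [3], [4]
  1-simplices (6): [0,3], [0,4], [1,2], [1,4], [2,3], [3,4]
  2-simplices (1): [0,3,4]

giving chain groups C_0 ≅ Z^5, C_1 ≅ Z^6, C_2 ≅ Z^1.

The boundary map ∂_1: C_1 → C_0 maps an edge to its endpoints' difference, ∂[p,q] = q − p. For instance
  ∂[1,2] = [2] − [1].
As a 5×6 matrix over Z this has rank 4, with invariant factors (1,1,1,1).

The boundary map ∂_2: C_2 → C_1 maps a triangle to the signed sum of its edges. For instance
  ∂[0,3,4] = [3,4] − [0,4] + [0,3].
The resulting 6×1 matrix has rank 1, and its Smith normal form has invariant factors (1).

From H_k ≅ ker(∂_k) / im(∂_{k+1}) we obtain:

  H_2: rank ker ∂_2 − rank ∂_3 = (1 − 1) − 0 = 0, and there is no ∂_3, so H_2 = 0.

H_2 = 0.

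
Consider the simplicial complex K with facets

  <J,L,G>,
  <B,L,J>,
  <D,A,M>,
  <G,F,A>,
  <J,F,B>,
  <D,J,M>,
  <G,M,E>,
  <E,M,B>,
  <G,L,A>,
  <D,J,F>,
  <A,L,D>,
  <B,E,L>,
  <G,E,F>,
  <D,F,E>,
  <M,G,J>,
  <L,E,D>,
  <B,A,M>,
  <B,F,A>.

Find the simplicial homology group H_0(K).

H_0 = Z.

K has 9 vertices, 27 edges, 18 triangles.
rank ∂_0 = 0, rank ∂_1 = 8 ⇒ b_0 = 9 − 0 − 8 = 1; all invariant factors of ∂_1 are 1 so no torsion. So H_0 = Z.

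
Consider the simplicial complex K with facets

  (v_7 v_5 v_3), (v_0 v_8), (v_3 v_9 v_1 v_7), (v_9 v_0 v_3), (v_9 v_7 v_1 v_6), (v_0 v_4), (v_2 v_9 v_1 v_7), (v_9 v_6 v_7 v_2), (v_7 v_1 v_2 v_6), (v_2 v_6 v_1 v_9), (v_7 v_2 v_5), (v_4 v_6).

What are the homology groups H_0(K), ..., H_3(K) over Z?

Take the total order v_0 < v_1 < v_2 < v_3 < v_4 < v_5 < v_6 < v_7 < v_8 < v_9 on the vertex set. Then K (dimension 3) consists of the simplices:

  0-simplices (10): [v_0], [v_1], [v_2], [v_3], [v_4], [v_5], [v_6], [v_7], [v_8], [v_9]
  1-simplices (21): (21 of them)
  2-simplices (16): (16 of them)
  3-simplices (6): [v_1,v_2,v_6,v_7], [v_1,v_2,v_6,v_9], [v_1,v_2,v_7,v_9], [v_1,v_3,v_7,v_9], [v_1,v_6,v_7,v_9], [v_2,v_6,v_7,v_9]

so the chain groups are C_0 ≅ Z^10, C_1 ≅ Z^21, C_2 ≅ Z^16, C_3 ≅ Z^6.

The boundary map ∂_1: C_1 → C_0 sends each edge [p,q] (with p < q) to q − p. For instance
  ∂[v_3,v_7] = [v_7] − [v_3].
As a 10×21 matrix over Z this has rank 9, with invariant factors (1,1,1,1,1,1,1,1,1).

Boundary ∂_2: C_2 → C_1 sends each 2-simplex [p,q,r] to [q,r] − [p,r] + [p,q]. For instance
  ∂[v_2,v_5,v_7] = [v_5,v_7] − [v_2,v_7] + [v_2,v_5],
  ∂[v_2,v_6,v_7] = [v_6,v_7] − [v_2,v_7] + [v_2,v_6].
This gives a 21×16 integer matrix of rank 11; reducing to Smith normal form yields diagonal entries (1,1,1,1,1,1,1,1,1,1,1).

The boundary map ∂_3: C_3 → C_2 sends each 3-simplex σ to the alternating sum Σ_i (−1)^i (σ with its i-th vertex removed). For instance
  ∂[v_2,v_6,v_7,v_9] = [v_6,v_7,v_9] − [v_2,v_7,v_9] + [v_2,v_6,v_9] − [v_2,v_6,v_7],
  ∂[v_1,v_2,v_7,v_9] = [v_2,v_7,v_9] − [v_1,v_7,v_9] + [v_1,v_2,v_9] − [v_1,v_2,v_7].
This gives a 16×6 integer matrix of rank 5; reducing to Smith normal form yields diagonal entries (1,1,1,1,1).

From H_k ≅ ker(∂_k) / im(∂_{k+1}) we obtain:

  H_0: rank C_0 − rank ∂_1 = 10 − 9 = 1, and the invariant factors of ∂_1 are all 1, so H_0 = Z.
  H_1: rank ker ∂_1 − rank ∂_2 = (21 − 9) − 11 = 1, and the invariant factors of ∂_2 are all 1, so H_1 = Z.
  H_2: rank ker ∂_2 − rank ∂_3 = (16 − 11) − 5 = 0, and the invariant factors of ∂_3 are all 1, so H_2 = 0.
  H_3: rank ker ∂_3 − rank ∂_4 = (6 − 5) − 0 = 1, and there is no ∂_4, so H_3 = Z.

As a check, the Euler characteristic is 10 − 21 + 16 − 6 = -1, which agrees with 1 − 1 + 0 − 1 = -1.

H_0 = Z,  H_1 = Z,  H_2 = 0,  H_3 = Z.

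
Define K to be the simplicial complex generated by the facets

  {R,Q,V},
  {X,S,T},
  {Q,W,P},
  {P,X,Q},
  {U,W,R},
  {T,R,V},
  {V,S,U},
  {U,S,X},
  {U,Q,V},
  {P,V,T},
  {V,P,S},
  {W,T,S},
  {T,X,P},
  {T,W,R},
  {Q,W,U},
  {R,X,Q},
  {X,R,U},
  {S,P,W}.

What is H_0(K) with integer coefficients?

Fix the vertex order P < Q < R < S < T < U < V < W < X and write every simplex with vertices in increasing order. Then dim K = 2 and the simplices of K are:

  0-simplices (9): P, Q, R, S, T, U, V, W, X
  1-simplices (27): PQ, PS, PT, PV, PW, PX, QR, QU, QV, QW, QX, RT, RU, RV, RW, RX, ST, SU, SV, SW, SX, TV, TW, TX, UV, UW, UX
  2-simplices (18): PQW, PQX, PSV, PSW, PTV, PTX, QRV, QRX, QUV, QUW, RTV, RTW, RUW, RUX, STW, STX, SUV, SUX

so the chain groups are C_0 ≅ Z^9, C_1 ≅ Z^27, C_2 ≅ Z^18.

∂_1: C_1 → C_0 maps an edge to its endpoints' difference, ∂[p,q] = q − p. For instance
  ∂SX = X − S.
The resulting 9×27 matrix has rank 8, and its Smith normal form has invariant factors (1,1,1,1,1,1,1,1).

Boundary ∂_2: C_2 → C_1 maps a triangle to the signed sum of its edges. For instance
  ∂PTV = TV − PV + PT,
  ∂QRV = RV − QV + QR.
As a 27×18 matrix over Z this has rank 18, with invariant factors (1,1,1,1,1,1,1,1,1,1,1,1,1,1,1,1,1,2).

From H_k ≅ ker(∂_k) / im(∂_{k+1}) we obtain:

  H_0: rank C_0 − rank ∂_1 = 9 − 8 = 1, and the invariant factors of ∂_1 are all 1, so H_0 = Z.

H_0 = Z.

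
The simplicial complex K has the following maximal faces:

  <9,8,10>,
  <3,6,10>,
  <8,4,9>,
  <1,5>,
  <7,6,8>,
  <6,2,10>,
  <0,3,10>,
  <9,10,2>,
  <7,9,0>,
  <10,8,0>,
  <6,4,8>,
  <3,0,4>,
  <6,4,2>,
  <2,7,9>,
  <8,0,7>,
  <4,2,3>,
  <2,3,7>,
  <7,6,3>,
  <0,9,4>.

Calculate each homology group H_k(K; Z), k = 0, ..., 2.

H_0 ≅ Z^2,  H_1 ≅ Z ⊕ Z/2,  H_2 = 0.

Take the total order 0 < 1 < 2 < 3 < 4 < 5 < 6 < 7 < 8 < 9 < 10 on the vertex set. Then K (dimension 2) consists of the simplices:

  0-simplices (11): [0], [1], [2], [3], [4], [5], [6], [7], [8], [9], [10]
  1-simplices (28): (28 of them)
  2-simplices (18): (18 of them)

giving chain groups C_0 ≅ Z^11, C_1 ≅ Z^28, C_2 ≅ Z^18.

Boundary ∂_1: C_1 → C_0 sends each edge [p,q] (with p < q) to q − p. For instance
  ∂[6,10] = [10] − [6].
The 11×28 boundary matrix has rank 9 and Smith normal form diag(1,1,1,1,1,1,1,1,1).

The boundary map ∂_2: C_2 → C_1 sends each 2-simplex [p,q,r] to [q,r] − [p,r] + [p,q]. For instance
  ∂[0,7,9] = [7,9] − [0,9] + [0,7],
  ∂[8,9,10] = [9,10] − [8,10] + [8,9].
As a 28×18 matrix over Z this has rank 18, with invariant factors (1,1,1,1,1,1,1,1,1,1,1,1,1,1,1,1,1,2).

Computing H_k = (kernel of ∂_k) / (image of ∂_{k+1}):

  H_0: rank C_0 − rank ∂_1 = 11 − 9 = 2, and the invariant factors of ∂_1 are all 1, so H_0 = Z^2.
  H_1: rank ker ∂_1 − rank ∂_2 = (28 − 9) − 18 = 1, and ∂_2 has invariant factor 2 > 1, so H_1 = Z ⊕ Z/2.
  H_2: rank ker ∂_2 − rank ∂_3 = (18 − 18) − 0 = 0, and there is no ∂_3, so H_2 = 0.

(K is a triangulation of the disjoint union of the Klein bottle and the 1-simplex.)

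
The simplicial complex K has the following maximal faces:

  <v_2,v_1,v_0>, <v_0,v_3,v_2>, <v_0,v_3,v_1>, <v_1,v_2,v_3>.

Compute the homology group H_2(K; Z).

Order the vertices as v_0 < v_1 < v_2 < v_3. Listing each simplex with vertices in this order, K has dimension 2 with simplices:

  0-simplices (4): [v_0], [v_1], [v_2], [v_3]
  1-simplices (6): [v_0,v_1], [v_0,v_2], [v_0,v_3], [v_1,v_2], [v_1,v_3], [v_2,v_3]
  2-simplices (4): [v_0,v_1,v_2], [v_0,v_1,v_3], [v_0,v_2,v_3], [v_1,v_2,v_3]

so the chain groups are C_0 ≅ Z^4, C_1 ≅ Z^6, C_2 ≅ Z^4.

Boundary ∂_1: C_1 → C_0 sends each edge [p,q] (with p < q) to q − p. For instance
  ∂[v_2,v_3] = [v_3] − [v_2].
This gives a 4×6 integer matrix of rank 3; reducing to Smith normal form yields diagonal entries (1,1,1).

Boundary ∂_2: C_2 → C_1 maps a triangle to the signed sum of its edges. For instance
  ∂[v_1,v_2,v_3] = [v_2,v_3] − [v_1,v_3] + [v_1,v_2],
  ∂[v_0,v_1,v_2] = [v_1,v_2] − [v_0,v_2] + [v_0,v_1].
The resulting 6×4 matrix has rank 3, and its Smith normal form has invariant factors (1,1,1).

From H_k ≅ ker(∂_k) / im(∂_{k+1}) we obtain:

  H_2: rank ker ∂_2 − rank ∂_3 = (4 − 3) − 0 = 1, and there is no ∂_3, so H_2 ≅ Z.

H_2 ≅ Z.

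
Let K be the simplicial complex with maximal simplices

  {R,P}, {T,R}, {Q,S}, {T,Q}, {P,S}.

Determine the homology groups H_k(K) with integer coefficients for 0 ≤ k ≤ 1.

H_0 = Z,  H_1 = Z.

Order the vertices as P < Q < R < S < T. Listing each simplex with vertices in this order, K has dimension 1 with simplices:

  0-simplices (5): P, Q, R, S, T
  1-simplices (5): PR, PS, QS, QT, RT

so the chain groups are C_0 ≅ Z^5, C_1 ≅ Z^5.

Boundary ∂_1: C_1 → C_0 sends each edge [p,q] (with p < q) to q − p. For instance
  ∂RT = T − R.
The 5×5 boundary matrix has rank 4 and Smith normal form diag(1,1,1,1).

Computing H_k = (kernel of ∂_k) / (image of ∂_{k+1}):

  H_0: rank C_0 − rank ∂_1 = 5 − 4 = 1, and the invariant factors of ∂_1 are all 1, so H_0 = Z.
  H_1: rank ker ∂_1 − rank ∂_2 = (5 − 4) − 0 = 1, and there is no ∂_2, so H_1 = Z.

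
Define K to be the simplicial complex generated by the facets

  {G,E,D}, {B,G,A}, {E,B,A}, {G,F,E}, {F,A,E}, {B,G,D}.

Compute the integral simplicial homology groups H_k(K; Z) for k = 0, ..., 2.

H_0 ≅ Z,  H_1 ≅ Z,  H_2 = 0.

We work with the vertex ordering A < B < D < E < F < G. The simplices of K, each written with vertices in increasing order, are:

  0-simplices (6): A, B, D, E, F, G
  1-simplices (12): AB, AE, AF, AG, BD, BE, BG, DE, DG, EF, EG, FG
  2-simplices (6): ABE, ABG, AEF, BDG, DEG, EFG

so the chain groups are C_0 ≅ Z^6, C_1 ≅ Z^12, C_2 ≅ Z^6.

Boundary ∂_1: C_1 → C_0 is given by ∂[p,q] = [q] − [p]. For instance
  ∂BE = E − B.
The 6×12 boundary matrix has rank 5 and Smith normal form diag(1,1,1,1,1).

Boundary ∂_2: C_2 → C_1 sends each 2-simplex [p,q,r] to [q,r] − [p,r] + [p,q]. For instance
  ∂AEF = EF − AF + AE,
  ∂ABE = BE − AE + AB.
As a 12×6 matrix over Z this has rank 6, with invariant factors (1,1,1,1,1,1).

Now H_k = ker ∂_k / im ∂_{k+1}, so:

  H_0: rank C_0 − rank ∂_1 = 6 − 5 = 1, and the invariant factors of ∂_1 are all 1, so H_0 = Z.
  H_1: rank ker ∂_1 − rank ∂_2 = (12 − 5) − 6 = 1, and the invariant factors of ∂_2 are all 1, so H_1 = Z.
  H_2: rank ker ∂_2 − rank ∂_3 = (6 − 6) − 0 = 0, and there is no ∂_3, so H_2 = 0.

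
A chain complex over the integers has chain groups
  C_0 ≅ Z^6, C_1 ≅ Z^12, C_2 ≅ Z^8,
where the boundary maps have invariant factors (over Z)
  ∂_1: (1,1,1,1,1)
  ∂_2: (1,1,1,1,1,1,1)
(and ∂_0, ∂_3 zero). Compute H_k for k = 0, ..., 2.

H_0: b_0 = 6 − 0 − 5 = 1; torsion from ∂_1 factors > 1: none. So H_0 = Z.
H_1: b_1 = 12 − 5 − 7 = 0; torsion from ∂_2 factors > 1: none. So H_1 = 0.
H_2: b_2 = 8 − 7 − 0 = 1; torsion from ∂_3 factors > 1: none. So H_2 = Z.

H_0 = Z,  H_1 = 0,  H_2 = Z.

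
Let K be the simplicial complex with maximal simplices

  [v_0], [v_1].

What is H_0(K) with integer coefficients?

We work with the vertex ordering v_0 < v_1. The simplices of K, each written with vertices in increasing order, are:

  0-simplices (2): [v_0], [v_1]

giving chain groups C_0 ≅ Z^2.

Now H_k = ker ∂_k / im ∂_{k+1}, so:

  H_0: rank C_0 − rank ∂_1 = 2 − 0 = 2, and there is no ∂_1, so H_0 = Z^2.

H_0 = Z^2.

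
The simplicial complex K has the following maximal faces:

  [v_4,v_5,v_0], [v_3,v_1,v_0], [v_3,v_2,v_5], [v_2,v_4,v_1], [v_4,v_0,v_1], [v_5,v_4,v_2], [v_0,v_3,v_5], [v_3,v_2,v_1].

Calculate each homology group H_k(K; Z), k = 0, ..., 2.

H_0 ≅ Z,  H_1 = 0,  H_2 ≅ Z.

K has 6 vertices, 12 edges, 8 triangles.
rank ∂_0 = 0, rank ∂_1 = 5 ⇒ b_0 = 6 − 0 − 5 = 1; all invariant factors of ∂_1 are 1 so no torsion. So H_0 = Z.
rank ∂_1 = 5, rank ∂_2 = 7 ⇒ b_1 = 12 − 5 − 7 = 0; all invariant factors of ∂_2 are 1 so no torsion. So H_1 = 0.
rank ∂_2 = 7, rank ∂_3 = 0 ⇒ b_2 = 8 − 7 − 0 = 1. So H_2 = Z.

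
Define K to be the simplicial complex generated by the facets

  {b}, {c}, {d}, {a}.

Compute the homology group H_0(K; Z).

Order the vertices as a < b < c < d. Listing each simplex with vertices in this order, K has dimension 0 with simplices:

  0-simplices (4): a, b, c, d

so the chain groups are C_0 ≅ Z^4.

Now H_k = ker ∂_k / im ∂_{k+1}, so:

  H_0: rank C_0 − rank ∂_1 = 4 − 0 = 4, and there is no ∂_1, so H_0 = Z^4.

H_0 ≅ Z^4.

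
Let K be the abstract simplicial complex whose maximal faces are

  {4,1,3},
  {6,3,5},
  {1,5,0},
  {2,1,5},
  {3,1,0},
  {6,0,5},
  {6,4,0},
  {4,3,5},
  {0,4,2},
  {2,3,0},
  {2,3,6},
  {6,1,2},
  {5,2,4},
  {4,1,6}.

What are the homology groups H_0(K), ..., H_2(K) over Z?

H_0 = Z,  H_1 = Z^2,  H_2 = Z.

Take the total order 0 < 1 < 2 < 3 < 4 < 5 < 6 on the vertex set. Then K (dimension 2) consists of the simplices:

  0-simplices (7): [0], [1], [2], [3], [4], [5], [6]
  1-simplices (21): [0,1], [0,2], [0,3], [0,4], [0,5], [0,6], [1,2], [1,3], [1,4], [1,5], [1,6], [2,3], [2,4], [2,5], [2,6], [3,4], [3,5], [3,6], [4,5], [4,6], [5,6]
  2-simplices (14): [0,1,3], [0,1,5], [0,2,3], [0,2,4], [0,4,6], [0,5,6], [1,2,5], [1,2,6], [1,3,4], [1,4,6], [2,3,6], [2,4,5], [3,4,5], [3,5,6]

so the chain groups are C_0 ≅ Z^7, C_1 ≅ Z^21, C_2 ≅ Z^14.

Boundary ∂_1: C_1 → C_0 is given by ∂[p,q] = [q] − [p]. For instance
  ∂[4,6] = [6] − [4].
This gives a 7×21 integer matrix of rank 6; reducing to Smith normal form yields diagonal entries (1,1,1,1,1,1).

∂_2: C_2 → C_1 maps a triangle to the signed sum of its edges. For instance
  ∂[1,4,6] = [4,6] − [1,6] + [1,4],
  ∂[0,2,4] = [2,4] − [0,4] + [0,2].
As a 21×14 matrix over Z this has rank 13, with invariant factors (1,1,1,1,1,1,1,1,1,1,1,1,1).

Reading off H_k = ker ∂_k / im ∂_{k+1}:

  H_0: rank C_0 − rank ∂_1 = 7 − 6 = 1, and the invariant factors of ∂_1 are all 1, so H_0 ≅ Z.
  H_1: rank ker ∂_1 − rank ∂_2 = (21 − 6) − 13 = 2, and the invariant factors of ∂_2 are all 1, so H_1 ≅ Z^2.
  H_2: rank ker ∂_2 − rank ∂_3 = (14 − 13) − 0 = 1, and there is no ∂_3, so H_2 ≅ Z.

(K is a triangulation of the torus T^2.)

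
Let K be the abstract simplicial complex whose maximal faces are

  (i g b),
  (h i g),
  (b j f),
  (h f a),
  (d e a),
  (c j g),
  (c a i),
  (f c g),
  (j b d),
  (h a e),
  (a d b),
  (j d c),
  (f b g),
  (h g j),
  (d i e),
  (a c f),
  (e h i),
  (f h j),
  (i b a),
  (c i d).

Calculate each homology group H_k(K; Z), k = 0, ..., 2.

H_0 = Z,  H_1 = Z ⊕ Z/2Z,  H_2 = 0.

Order the vertices as a < b < c < d < e < f < g < h < i < j. Listing each simplex with vertices in this order, K has dimension 2 with simplices:

  0-simplices (10): a, b, c, d, e, f, g, h, i, j
  1-simplices (30): ab, ac, ad, ae, af, ah, ai, bd, bf, bg, bi, bj, cd, cf, cg, ci, cj, de, di, dj, eh, ei, fg, fh, fj, gh, gi, gj, hi, hj
  2-simplices (20): abd, abi, acf, aci, ade, aeh, afh, bdj, bfg, bfj, bgi, cdi, cdj, cfg, cgj, dei, ehi, fhj, ghi, ghj

giving chain groups C_0 ≅ Z^10, C_1 ≅ Z^30, C_2 ≅ Z^20.

∂_1: C_1 → C_0 sends each edge [p,q] (with p < q) to q − p.
The resulting 10×30 matrix has rank 9, and its Smith normal form has invariant factors (1,1,1,1,1,1,1,1,1).

The boundary map ∂_2: C_2 → C_1 acts by ∂[p,q,r] = [q,r] − [p,r] + [p,q]. For instance
  ∂afh = fh − ah + af,
  ∂ehi = hi − ei + eh.
As a 30×20 matrix over Z this has rank 20, with invariant factors (1,1,1,1,1,1,1,1,1,1,1,1,1,1,1,1,1,1,1,2).

Now H_k = ker ∂_k / im ∂_{k+1}, so:

  H_0: rank C_0 − rank ∂_1 = 10 − 9 = 1, and the invariant factors of ∂_1 are all 1, so H_0 ≅ Z.
  H_1: rank ker ∂_1 − rank ∂_2 = (30 − 9) − 20 = 1, and ∂_2 has invariant factor 2 > 1, so H_1 ≅ Z ⊕ Z/2Z.
  H_2: rank ker ∂_2 − rank ∂_3 = (20 − 20) − 0 = 0, and there is no ∂_3, so H_2 ≅ 0.

As a check, the Euler characteristic is 10 − 30 + 20 = 0, which agrees with 1 − 1 + 0 = 0.
(K is a triangulation of the Klein bottle.)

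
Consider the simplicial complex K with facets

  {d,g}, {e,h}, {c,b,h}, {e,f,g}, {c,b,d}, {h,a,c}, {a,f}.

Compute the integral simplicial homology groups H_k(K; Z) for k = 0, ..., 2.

Take the total order a < b < c < d < e < f < g < h on the vertex set. Then K (dimension 2) consists of the simplices:

  0-simplices (8): a, b, c, d, e, f, g, h
  1-simplices (13): ac, af, ah, bc, bd, bh, cd, ch, dg, ef, eg, eh, fg
  2-simplices (4): ach, bcd, bch, efg

Hence C_0 ≅ Z^8, C_1 ≅ Z^13, C_2 ≅ Z^4.

∂_1: C_1 → C_0 sends each edge [p,q] (with p < q) to q − p. For instance
  ∂ef = f − e.
This gives a 8×13 integer matrix of rank 7; reducing to Smith normal form yields diagonal entries (1,1,1,1,1,1,1).

The boundary map ∂_2: C_2 → C_1 acts by ∂[p,q,r] = [q,r] − [p,r] + [p,q]. For instance
  ∂bcd = cd − bd + bc,
  ∂ach = ch − ah + ac.
The 13×4 boundary matrix has rank 4 and Smith normal form diag(1,1,1,1).

Reading off H_k = ker ∂_k / im ∂_{k+1}:

  H_0: rank C_0 − rank ∂_1 = 8 − 7 = 1, and the invariant factors of ∂_1 are all 1, so H_0 = Z.
  H_1: rank ker ∂_1 − rank ∂_2 = (13 − 7) − 4 = 2, and the invariant factors of ∂_2 are all 1, so H_1 = Z^2.
  H_2: rank ker ∂_2 − rank ∂_3 = (4 − 4) − 0 = 0, and there is no ∂_3, so H_2 = 0.

As a check, the Euler characteristic is 8 − 13 + 4 = -1, which agrees with 1 − 2 + 0 = -1.

H_0 = Z,  H_1 = Z^2,  H_2 = 0.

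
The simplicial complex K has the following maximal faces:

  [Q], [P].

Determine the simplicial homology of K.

H_0 ≅ Z^2.

K has 2 vertices.
rank ∂_0 = 0, rank ∂_1 = 0 ⇒ b_0 = 2 − 0 − 0 = 2. So H_0 ≅ Z^2.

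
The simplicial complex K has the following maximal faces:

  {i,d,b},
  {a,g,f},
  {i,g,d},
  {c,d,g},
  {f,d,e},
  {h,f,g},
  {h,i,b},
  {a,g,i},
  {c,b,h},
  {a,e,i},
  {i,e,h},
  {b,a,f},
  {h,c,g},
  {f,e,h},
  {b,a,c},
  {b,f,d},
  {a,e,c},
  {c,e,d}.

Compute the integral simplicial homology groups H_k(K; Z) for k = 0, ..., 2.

Take the total order a < b < c < d < e < f < g < h < i on the vertex set. Then K (dimension 2) consists of the simplices:

  0-simplices (9): a, b, c, d, e, f, g, h, i
  1-simplices (27): ab, ac, ae, af, ag, ai, bc, bd, bf, bh, bi, cd, ce, cg, ch, de, df, dg, di, ef, eh, ei, fg, fh, gh, gi, hi
  2-simplices (18): abc, abf, ace, aei, afg, agi, bch, bdf, bdi, bhi, cde, cdg, cgh, def, dgi, efh, ehi, fgh

so the chain groups are C_0 ≅ Z^9, C_1 ≅ Z^27, C_2 ≅ Z^18.

∂_1: C_1 → C_0 maps an edge to its endpoints' difference, ∂[p,q] = q − p. For instance
  ∂fg = g − f.
As a 9×27 matrix over Z this has rank 8, with invariant factors (1,1,1,1,1,1,1,1).

Boundary ∂_2: C_2 → C_1 maps a triangle to the signed sum of its edges. For instance
  ∂fgh = gh − fh + fg,
  ∂bhi = hi − bi + bh.
The 27×18 boundary matrix has rank 17 and Smith normal form diag(1,1,1,1,1,1,1,1,1,1,1,1,1,1,1,1,1).

From H_k ≅ ker(∂_k) / im(∂_{k+1}) we obtain:

  H_0: rank C_0 − rank ∂_1 = 9 − 8 = 1, and the invariant factors of ∂_1 are all 1, so H_0 ≅ Z.
  H_1: rank ker ∂_1 − rank ∂_2 = (27 − 8) − 17 = 2, and the invariant factors of ∂_2 are all 1, so H_1 ≅ Z^2.
  H_2: rank ker ∂_2 − rank ∂_3 = (18 − 17) − 0 = 1, and there is no ∂_3, so H_2 ≅ Z.

H_0 ≅ Z,  H_1 ≅ Z^2,  H_2 ≅ Z.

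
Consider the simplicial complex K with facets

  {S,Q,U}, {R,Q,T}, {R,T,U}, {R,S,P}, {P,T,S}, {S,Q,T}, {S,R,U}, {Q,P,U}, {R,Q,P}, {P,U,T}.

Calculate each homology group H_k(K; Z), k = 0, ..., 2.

H_0 ≅ Z,  H_1 ≅ Z/2,  H_2 = 0.

Order the vertices as P < Q < R < S < T < U. Listing each simplex with vertices in this order, K has dimension 2 with simplices:

  0-simplices (6): P, Q, R, S, T, U
  1-simplices (15): PQ, PR, PS, PT, PU, QR, QS, QT, QU, RS, RT, RU, ST, SU, TU
  2-simplices (10): PQR, PQU, PRS, PST, PTU, QRT, QST, QSU, RSU, RTU

so the chain groups are C_0 ≅ Z^6, C_1 ≅ Z^15, C_2 ≅ Z^10.

The boundary map ∂_1: C_1 → C_0 sends each edge [p,q] (with p < q) to q − p.
The resulting 6×15 matrix has rank 5, and its Smith normal form has invariant factors (1,1,1,1,1).

Boundary ∂_2: C_2 → C_1 maps a triangle to the signed sum of its edges. For instance
  ∂RTU = TU − RU + RT,
  ∂PRS = RS − PS + PR.
This gives a 15×10 integer matrix of rank 10; reducing to Smith normal form yields diagonal entries (1,1,1,1,1,1,1,1,1,2).

Reading off H_k = ker ∂_k / im ∂_{k+1}:

  H_0: rank C_0 − rank ∂_1 = 6 − 5 = 1, and the invariant factors of ∂_1 are all 1, so H_0 = Z.
  H_1: rank ker ∂_1 − rank ∂_2 = (15 − 5) − 10 = 0, and ∂_2 has invariant factor 2 > 1, so H_1 = Z/2.
  H_2: rank ker ∂_2 − rank ∂_3 = (10 − 10) − 0 = 0, and there is no ∂_3, so H_2 = 0.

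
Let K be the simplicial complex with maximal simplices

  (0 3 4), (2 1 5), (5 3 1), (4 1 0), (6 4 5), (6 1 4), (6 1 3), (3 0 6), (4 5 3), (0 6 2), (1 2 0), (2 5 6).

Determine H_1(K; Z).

Fix the vertex order 0 < 1 < 2 < 3 < 4 < 5 < 6 and write every simplex with vertices in increasing order. Then dim K = 2 and the simplices of K are:

  0-simplices (7): [0], [1], [2], [3], [4], [5], [6]
  1-simplices (18): [0,1], [0,2], [0,3], [0,4], [0,6], [1,2], [1,3], [1,4], [1,5], [1,6], [2,5], [2,6], [3,4], [3,5], [3,6], [4,5], [4,6], [5,6]
  2-simplices (12): [0,1,2], [0,1,4], [0,2,6], [0,3,4], [0,3,6], [1,2,5], [1,3,5], [1,3,6], [1,4,6], [2,5,6], [3,4,5], [4,5,6]

giving chain groups C_0 ≅ Z^7, C_1 ≅ Z^18, C_2 ≅ Z^12.

The boundary map ∂_1: C_1 → C_0 sends each edge [p,q] (with p < q) to q − p. For instance
  ∂[1,3] = [3] − [1].
This gives a 7×18 integer matrix of rank 6; reducing to Smith normal form yields diagonal entries (1,1,1,1,1,1).

∂_2: C_2 → C_1 acts by ∂[p,q,r] = [q,r] − [p,r] + [p,q]. For instance
  ∂[1,3,6] = [3,6] − [1,6] + [1,3],
  ∂[1,4,6] = [4,6] − [1,6] + [1,4].
As a 18×12 matrix over Z this has rank 12, with invariant factors (1,1,1,1,1,1,1,1,1,1,1,2).

Now H_k = ker ∂_k / im ∂_{k+1}, so:

  H_1: rank ker ∂_1 − rank ∂_2 = (18 − 6) − 12 = 0, and ∂_2 has invariant factor 2 > 1, so H_1 = Z/2.

H_1 = Z/2.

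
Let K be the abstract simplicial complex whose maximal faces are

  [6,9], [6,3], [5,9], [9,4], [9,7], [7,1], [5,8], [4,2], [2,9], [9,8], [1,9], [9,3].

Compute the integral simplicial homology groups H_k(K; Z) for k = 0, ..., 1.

H_0 = Z,  H_1 = Z^4.

We work with the vertex ordering 1 < 2 < 3 < 4 < 5 < 6 < 7 < 8 < 9. The simplices of K, each written with vertices in increasing order, are:

  0-simplices (9): [1], [2], [3], [4], [5], [6], [7], [8], [9]
  1-simplices (12): [1,7], [1,9], [2,4], [2,9], [3,6], [3,9], [4,9], [5,8], [5,9], [6,9], [7,9], [8,9]

giving chain groups C_0 ≅ Z^9, C_1 ≅ Z^12.

∂_1: C_1 → C_0 sends each edge [p,q] (with p < q) to q − p.
This gives a 9×12 integer matrix of rank 8; reducing to Smith normal form yields diagonal entries (1,1,1,1,1,1,1,1).

From H_k ≅ ker(∂_k) / im(∂_{k+1}) we obtain:

  H_0: rank C_0 − rank ∂_1 = 9 − 8 = 1, and the invariant factors of ∂_1 are all 1, so H_0 ≅ Z.
  H_1: rank ker ∂_1 − rank ∂_2 = (12 − 8) − 0 = 4, and there is no ∂_2, so H_1 ≅ Z^4.

(K is a triangulation of a wedge of 4 circles.)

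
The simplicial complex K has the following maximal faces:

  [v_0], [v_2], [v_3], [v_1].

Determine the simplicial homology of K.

H_0 = Z^4.

Fix the vertex order v_0 < v_1 < v_2 < v_3 and write every simplex with vertices in increasing order. Then dim K = 0 and the simplices of K are:

  0-simplices (4): [v_0], [v_1], [v_2], [v_3]

so the chain groups are C_0 ≅ Z^4.

From H_k ≅ ker(∂_k) / im(∂_{k+1}) we obtain:

  H_0: rank C_0 − rank ∂_1 = 4 − 0 = 4, and there is no ∂_1, so H_0 ≅ Z^4.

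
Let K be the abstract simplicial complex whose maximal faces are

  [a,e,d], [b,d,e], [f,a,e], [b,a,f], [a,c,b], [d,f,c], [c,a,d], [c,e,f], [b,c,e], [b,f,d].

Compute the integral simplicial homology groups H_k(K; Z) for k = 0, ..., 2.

H_0 ≅ Z,  H_1 ≅ Z/2,  H_2 = 0.

Fix the vertex order a < b < c < d < e < f and write every simplex with vertices in increasing order. Then dim K = 2 and the simplices of K are:

  0-simplices (6): a, b, c, d, e, f
  1-simplices (15): ab, ac, ad, ae, af, bc, bd, be, bf, cd, ce, cf, de, df, ef
  2-simplices (10): abc, abf, acd, ade, aef, bce, bde, bdf, cdf, cef

giving chain groups C_0 ≅ Z^6, C_1 ≅ Z^15, C_2 ≅ Z^10.

Boundary ∂_1: C_1 → C_0 maps an edge to its endpoints' difference, ∂[p,q] = q − p. For instance
  ∂cf = f − c.
The resulting 6×15 matrix has rank 5, and its Smith normal form has invariant factors (1,1,1,1,1).

Boundary ∂_2: C_2 → C_1 sends each 2-simplex [p,q,r] to [q,r] − [p,r] + [p,q]. For instance
  ∂abf = bf − af + ab,
  ∂cdf = df − cf + cd.
This gives a 15×10 integer matrix of rank 10; reducing to Smith normal form yields diagonal entries (1,1,1,1,1,1,1,1,1,2).

Reading off H_k = ker ∂_k / im ∂_{k+1}:

  H_0: rank C_0 − rank ∂_1 = 6 − 5 = 1, and the invariant factors of ∂_1 are all 1, so H_0 ≅ Z.
  H_1: rank ker ∂_1 − rank ∂_2 = (15 − 5) − 10 = 0, and ∂_2 has invariant factor 2 > 1, so H_1 ≅ Z/2.
  H_2: rank ker ∂_2 − rank ∂_3 = (10 − 10) − 0 = 0, and there is no ∂_3, so H_2 ≅ 0.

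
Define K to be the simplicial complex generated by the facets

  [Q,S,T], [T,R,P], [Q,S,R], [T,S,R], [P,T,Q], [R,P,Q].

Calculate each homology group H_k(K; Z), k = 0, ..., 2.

We work with the vertex ordering P < Q < R < S < T. The simplices of K, each written with vertices in increasing order, are:

  0-simplices (5): P, Q, R, S, T
  1-simplices (9): PQ, PR, PT, QR, QS, QT, RS, RT, ST
  2-simplices (6): PQR, PQT, PRT, QRS, QST, RST

so the chain groups are C_0 ≅ Z^5, C_1 ≅ Z^9, C_2 ≅ Z^6.

∂_1: C_1 → C_0 maps an edge to its endpoints' difference, ∂[p,q] = q − p. For instance
  ∂RS = S − R.
As a 5×9 matrix over Z this has rank 4, with invariant factors (1,1,1,1).

The boundary map ∂_2: C_2 → C_1 acts by ∂[p,q,r] = [q,r] − [p,r] + [p,q]. For instance
  ∂PRT = RT − PT + PR,
  ∂QST = ST − QT + QS.
The resulting 9×6 matrix has rank 5, and its Smith normal form has invariant factors (1,1,1,1,1).

Reading off H_k = ker ∂_k / im ∂_{k+1}:

  H_0: rank C_0 − rank ∂_1 = 5 − 4 = 1, and the invariant factors of ∂_1 are all 1, so H_0 ≅ Z.
  H_1: rank ker ∂_1 − rank ∂_2 = (9 − 4) − 5 = 0, and the invariant factors of ∂_2 are all 1, so H_1 ≅ 0.
  H_2: rank ker ∂_2 − rank ∂_3 = (6 − 5) − 0 = 1, and there is no ∂_3, so H_2 ≅ Z.

H_0 ≅ Z,  H_1 = 0,  H_2 ≅ Z.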